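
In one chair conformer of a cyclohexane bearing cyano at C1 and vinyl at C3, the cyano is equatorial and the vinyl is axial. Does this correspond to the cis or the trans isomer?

trans

C1 and C3 have the same parity, so their axial bonds point in the same direction.
With same-parity carbons, two substituents on the same face are both axial or both equatorial; opposite faces give one of each.
Here the groups are equatorial/axial → opposite face → trans.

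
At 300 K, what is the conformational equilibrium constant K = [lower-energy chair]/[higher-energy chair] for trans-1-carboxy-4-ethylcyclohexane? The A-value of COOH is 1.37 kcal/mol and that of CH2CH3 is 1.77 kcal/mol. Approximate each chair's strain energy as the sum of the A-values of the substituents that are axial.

K ≈ 194

C1 and C4 have opposite parity, so for the trans isomer the two substituents are e,e in one chair and a,a in the other.
Chair I (carboxyl axial, ethyl axial): E = 3.14 kcal/mol; chair II (carboxyl equatorial, ethyl equatorial): E = 0.00 kcal/mol.
ΔG = 3.14 kcal/mol between the two chairs.
K = exp(ΔG/RT) with R = 1.987×10⁻³ kcal mol⁻¹ K⁻¹ and T = 300 K gives K ≈ 194.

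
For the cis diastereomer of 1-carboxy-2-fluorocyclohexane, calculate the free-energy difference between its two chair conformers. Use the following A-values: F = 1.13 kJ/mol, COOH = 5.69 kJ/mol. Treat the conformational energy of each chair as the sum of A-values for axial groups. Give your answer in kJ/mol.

C1 and C2 have opposite parity, so for the cis isomer the two substituents are one axial and one equatorial in each chair.
Chair I (fluoro axial, carboxyl equatorial): E = 1.13 kJ/mol.
Chair II (fluoro equatorial, carboxyl axial): E = 5.69 kJ/mol.
ΔE = 5.69 − 1.13 = 4.56 kJ/mol; chair I is more stable.

4.56 kJ/mol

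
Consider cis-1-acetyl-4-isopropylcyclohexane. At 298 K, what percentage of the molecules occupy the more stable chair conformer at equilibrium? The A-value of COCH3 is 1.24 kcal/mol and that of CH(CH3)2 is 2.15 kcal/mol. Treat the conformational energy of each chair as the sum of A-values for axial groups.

C1 and C4 have opposite parity, so for the cis isomer the two substituents are one axial and one equatorial in each chair.
Chair I (acetyl axial, isopropyl equatorial): E = 1.24 kcal/mol; chair II (acetyl equatorial, isopropyl axial): E = 2.15 kcal/mol.
ΔG = 0.91 kcal/mol between the two chairs.
K = exp(ΔG/RT) with R = 1.987×10⁻³ kcal mol⁻¹ K⁻¹ and T = 298 K gives K ≈ 4.65.
Fraction in the lower-energy chair = K/(K+1) = 82.3%.

82.3%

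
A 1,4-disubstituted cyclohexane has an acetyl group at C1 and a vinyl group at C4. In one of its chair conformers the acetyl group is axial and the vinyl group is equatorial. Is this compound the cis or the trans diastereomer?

cis

C1 and C4 have opposite parity, so their axial bonds point in opposite directions.
With opposite-parity carbons, two substituents on the same face are one axial and one equatorial; opposite faces give both axial or both equatorial.
Here the groups are axial/equatorial → same face → cis.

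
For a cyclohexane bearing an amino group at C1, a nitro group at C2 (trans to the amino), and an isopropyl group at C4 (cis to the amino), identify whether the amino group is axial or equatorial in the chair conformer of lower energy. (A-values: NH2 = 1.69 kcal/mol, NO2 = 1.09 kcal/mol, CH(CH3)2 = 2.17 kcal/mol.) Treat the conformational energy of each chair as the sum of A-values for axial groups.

Chair I (amino axial, nitro axial, isopropyl equatorial): E = 2.78 kcal/mol.
Chair II (amino equatorial, nitro equatorial, isopropyl axial): E = 2.17 kcal/mol.
Chair II is the more stable (lower-energy) conformer, and in that chair the amino group is equatorial.

equatorial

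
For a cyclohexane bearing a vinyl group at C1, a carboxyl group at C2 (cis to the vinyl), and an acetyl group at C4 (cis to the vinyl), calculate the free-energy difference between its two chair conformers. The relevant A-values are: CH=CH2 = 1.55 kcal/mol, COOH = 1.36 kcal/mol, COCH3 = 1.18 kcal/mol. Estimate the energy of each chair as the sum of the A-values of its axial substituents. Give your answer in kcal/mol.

0.99 kcal/mol

Chair I (vinyl axial, carboxyl equatorial, acetyl equatorial): E = 1.55 kcal/mol.
Chair II (vinyl equatorial, carboxyl axial, acetyl axial): E = 2.54 kcal/mol.
ΔE = 2.54 − 1.55 = 0.99 kcal/mol; chair I is more stable.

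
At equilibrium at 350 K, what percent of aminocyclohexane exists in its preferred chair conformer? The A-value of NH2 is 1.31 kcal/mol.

86.8%

One chair has the amino group axial (E = 1.31 kcal/mol) and the other has it equatorial (E = 0).
ΔG = 1.31 kcal/mol between the two chairs.
K = exp(ΔG/RT) with R = 1.987×10⁻³ kcal mol⁻¹ K⁻¹ and T = 350 K gives K ≈ 6.58.
Fraction in the lower-energy chair = K/(K+1) = 86.8%.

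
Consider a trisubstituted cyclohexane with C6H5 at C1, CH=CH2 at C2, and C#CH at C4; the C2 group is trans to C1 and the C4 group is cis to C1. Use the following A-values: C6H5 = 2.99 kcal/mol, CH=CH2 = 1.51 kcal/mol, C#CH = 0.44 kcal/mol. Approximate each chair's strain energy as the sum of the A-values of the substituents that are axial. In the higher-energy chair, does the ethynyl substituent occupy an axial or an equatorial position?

equatorial

Chair I (phenyl axial, vinyl axial, ethynyl equatorial): E = 4.50 kcal/mol.
Chair II (phenyl equatorial, vinyl equatorial, ethynyl axial): E = 0.44 kcal/mol.
Chair I is the less stable (higher-energy) conformer, and in that chair the ethynyl group is equatorial.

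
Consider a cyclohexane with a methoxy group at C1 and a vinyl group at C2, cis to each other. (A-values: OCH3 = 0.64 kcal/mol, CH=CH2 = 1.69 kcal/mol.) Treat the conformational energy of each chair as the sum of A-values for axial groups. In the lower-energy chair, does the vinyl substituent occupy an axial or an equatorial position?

C1 and C2 have opposite parity, so for the cis isomer the two substituents are one axial and one equatorial in each chair.
Chair I (methoxy axial, vinyl equatorial): E = 0.64 kcal/mol.
Chair II (methoxy equatorial, vinyl axial): E = 1.69 kcal/mol.
Chair I is the more stable (lower-energy) conformer, and in that chair the vinyl group is equatorial.

equatorial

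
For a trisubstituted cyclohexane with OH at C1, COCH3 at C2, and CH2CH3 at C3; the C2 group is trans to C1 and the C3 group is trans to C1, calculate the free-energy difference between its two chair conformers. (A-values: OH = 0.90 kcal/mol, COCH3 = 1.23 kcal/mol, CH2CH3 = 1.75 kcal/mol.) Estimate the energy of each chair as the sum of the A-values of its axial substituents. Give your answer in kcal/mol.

0.38 kcal/mol

Chair I (hydroxyl axial, acetyl axial, ethyl equatorial): E = 2.13 kcal/mol.
Chair II (hydroxyl equatorial, acetyl equatorial, ethyl axial): E = 1.75 kcal/mol.
ΔE = 2.13 − 1.75 = 0.38 kcal/mol; chair II is more stable.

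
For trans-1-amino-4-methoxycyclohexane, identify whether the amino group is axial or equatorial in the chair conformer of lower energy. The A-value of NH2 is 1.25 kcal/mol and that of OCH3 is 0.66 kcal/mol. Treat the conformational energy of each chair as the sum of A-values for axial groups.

equatorial

C1 and C4 have opposite parity, so for the trans isomer the two substituents are e,e in one chair and a,a in the other.
Chair I (amino axial, methoxy axial): E = 1.91 kcal/mol.
Chair II (amino equatorial, methoxy equatorial): E = 0.00 kcal/mol.
Chair II is the more stable (lower-energy) conformer, and in that chair the amino group is equatorial.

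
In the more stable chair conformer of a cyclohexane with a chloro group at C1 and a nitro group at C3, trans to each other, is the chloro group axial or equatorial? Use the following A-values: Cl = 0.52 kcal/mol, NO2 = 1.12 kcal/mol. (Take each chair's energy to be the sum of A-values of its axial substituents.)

C1 and C3 have the same parity, so for the trans isomer the two substituents are one axial and one equatorial in each chair.
Chair I (chloro axial, nitro equatorial): E = 0.52 kcal/mol.
Chair II (chloro equatorial, nitro axial): E = 1.12 kcal/mol.
Chair I is the more stable (lower-energy) conformer, and in that chair the chloro group is axial.

axial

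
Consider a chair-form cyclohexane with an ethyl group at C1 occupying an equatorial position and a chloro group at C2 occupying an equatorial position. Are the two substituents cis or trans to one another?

trans

C1 and C2 have opposite parity, so their axial bonds point in opposite directions.
With opposite-parity carbons, two substituents on the same face are one axial and one equatorial; opposite faces give both axial or both equatorial.
Here the groups are equatorial/equatorial → opposite face → trans.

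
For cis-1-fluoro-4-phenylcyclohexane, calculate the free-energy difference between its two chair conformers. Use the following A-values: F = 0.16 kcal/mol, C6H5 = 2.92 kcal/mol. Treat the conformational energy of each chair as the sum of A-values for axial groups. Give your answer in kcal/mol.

2.76 kcal/mol

C1 and C4 have opposite parity, so for the cis isomer the two substituents are one axial and one equatorial in each chair.
Chair I (fluoro axial, phenyl equatorial): E = 0.16 kcal/mol.
Chair II (fluoro equatorial, phenyl axial): E = 2.92 kcal/mol.
ΔE = 2.92 − 0.16 = 2.76 kcal/mol; chair I is more stable.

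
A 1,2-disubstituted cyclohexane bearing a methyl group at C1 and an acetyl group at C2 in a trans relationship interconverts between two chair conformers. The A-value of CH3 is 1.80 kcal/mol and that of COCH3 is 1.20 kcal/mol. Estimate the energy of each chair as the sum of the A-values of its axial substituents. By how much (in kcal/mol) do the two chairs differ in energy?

C1 and C2 have opposite parity, so for the trans isomer the two substituents are e,e in one chair and a,a in the other.
Chair I (methyl axial, acetyl axial): E = 3.00 kcal/mol.
Chair II (methyl equatorial, acetyl equatorial): E = 0.00 kcal/mol.
ΔE = 3.00 − 0.00 = 3.00 kcal/mol; chair II is more stable.

3.00 kcal/mol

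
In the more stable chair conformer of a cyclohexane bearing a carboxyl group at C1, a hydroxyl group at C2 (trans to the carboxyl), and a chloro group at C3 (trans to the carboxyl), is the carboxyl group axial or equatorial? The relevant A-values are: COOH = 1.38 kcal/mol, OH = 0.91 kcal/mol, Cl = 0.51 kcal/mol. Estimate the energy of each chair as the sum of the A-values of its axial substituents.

equatorial

Chair I (carboxyl axial, hydroxyl axial, chloro equatorial): E = 2.29 kcal/mol.
Chair II (carboxyl equatorial, hydroxyl equatorial, chloro axial): E = 0.51 kcal/mol.
Chair II is the more stable (lower-energy) conformer, and in that chair the carboxyl group is equatorial.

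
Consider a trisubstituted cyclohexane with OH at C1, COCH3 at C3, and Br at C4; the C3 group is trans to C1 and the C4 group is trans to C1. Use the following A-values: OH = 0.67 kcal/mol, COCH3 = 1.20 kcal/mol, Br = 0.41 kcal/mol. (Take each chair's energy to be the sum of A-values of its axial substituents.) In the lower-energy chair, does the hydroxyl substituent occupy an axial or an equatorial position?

axial

Chair I (hydroxyl axial, acetyl equatorial, bromo axial): E = 1.08 kcal/mol.
Chair II (hydroxyl equatorial, acetyl axial, bromo equatorial): E = 1.20 kcal/mol.
Chair I is the more stable (lower-energy) conformer, and in that chair the hydroxyl group is axial.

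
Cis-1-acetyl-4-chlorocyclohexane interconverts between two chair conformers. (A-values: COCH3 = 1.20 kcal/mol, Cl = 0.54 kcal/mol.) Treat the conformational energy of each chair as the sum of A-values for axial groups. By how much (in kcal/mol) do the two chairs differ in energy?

C1 and C4 have opposite parity, so for the cis isomer the two substituents are one axial and one equatorial in each chair.
Chair I (acetyl axial, chloro equatorial): E = 1.20 kcal/mol.
Chair II (acetyl equatorial, chloro axial): E = 0.54 kcal/mol.
ΔE = 1.20 − 0.54 = 0.66 kcal/mol; chair II is more stable.

0.66 kcal/mol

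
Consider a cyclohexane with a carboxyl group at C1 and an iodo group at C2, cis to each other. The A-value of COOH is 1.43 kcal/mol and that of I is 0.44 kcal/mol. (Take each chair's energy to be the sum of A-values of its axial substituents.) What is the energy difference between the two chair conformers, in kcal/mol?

0.99 kcal/mol

C1 and C2 have opposite parity, so for the cis isomer the two substituents are one axial and one equatorial in each chair.
Chair I (carboxyl axial, iodo equatorial): E = 1.43 kcal/mol.
Chair II (carboxyl equatorial, iodo axial): E = 0.44 kcal/mol.
ΔE = 1.43 − 0.44 = 0.99 kcal/mol; chair II is more stable.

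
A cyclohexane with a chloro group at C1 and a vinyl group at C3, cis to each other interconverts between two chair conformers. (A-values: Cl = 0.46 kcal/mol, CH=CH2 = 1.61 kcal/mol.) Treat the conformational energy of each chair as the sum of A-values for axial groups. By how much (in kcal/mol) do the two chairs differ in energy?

C1 and C3 have the same parity, so for the cis isomer the two substituents are e,e in one chair and a,a in the other.
Chair I (chloro axial, vinyl axial): E = 2.07 kcal/mol.
Chair II (chloro equatorial, vinyl equatorial): E = 0.00 kcal/mol.
ΔE = 2.07 − 0.00 = 2.07 kcal/mol; chair II is more stable.

2.07 kcal/mol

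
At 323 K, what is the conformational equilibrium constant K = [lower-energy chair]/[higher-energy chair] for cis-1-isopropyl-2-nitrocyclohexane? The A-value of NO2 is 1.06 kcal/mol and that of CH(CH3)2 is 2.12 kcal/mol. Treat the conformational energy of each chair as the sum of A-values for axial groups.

K ≈ 5.22

C1 and C2 have opposite parity, so for the cis isomer the two substituents are one axial and one equatorial in each chair.
Chair I (nitro axial, isopropyl equatorial): E = 1.06 kcal/mol; chair II (nitro equatorial, isopropyl axial): E = 2.12 kcal/mol.
ΔG = 1.06 kcal/mol between the two chairs.
K = exp(ΔG/RT) with R = 1.987×10⁻³ kcal mol⁻¹ K⁻¹ and T = 323 K gives K ≈ 5.22.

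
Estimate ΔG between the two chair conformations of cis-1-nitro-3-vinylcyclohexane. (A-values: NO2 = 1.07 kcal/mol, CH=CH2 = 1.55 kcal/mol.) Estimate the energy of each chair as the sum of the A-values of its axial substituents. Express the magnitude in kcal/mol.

2.62 kcal/mol

C1 and C3 have the same parity, so for the cis isomer the two substituents are e,e in one chair and a,a in the other.
Chair I (nitro axial, vinyl axial): E = 2.62 kcal/mol.
Chair II (nitro equatorial, vinyl equatorial): E = 0.00 kcal/mol.
ΔE = 2.62 − 0.00 = 2.62 kcal/mol; chair II is more stable.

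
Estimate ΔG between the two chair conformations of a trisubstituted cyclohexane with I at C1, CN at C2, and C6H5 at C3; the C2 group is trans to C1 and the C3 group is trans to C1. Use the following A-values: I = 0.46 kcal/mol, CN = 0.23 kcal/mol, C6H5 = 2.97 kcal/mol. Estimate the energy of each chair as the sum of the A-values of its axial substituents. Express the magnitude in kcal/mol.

Chair I (iodo axial, cyano axial, phenyl equatorial): E = 0.69 kcal/mol.
Chair II (iodo equatorial, cyano equatorial, phenyl axial): E = 2.97 kcal/mol.
ΔE = 2.97 − 0.69 = 2.28 kcal/mol; chair I is more stable.

2.28 kcal/mol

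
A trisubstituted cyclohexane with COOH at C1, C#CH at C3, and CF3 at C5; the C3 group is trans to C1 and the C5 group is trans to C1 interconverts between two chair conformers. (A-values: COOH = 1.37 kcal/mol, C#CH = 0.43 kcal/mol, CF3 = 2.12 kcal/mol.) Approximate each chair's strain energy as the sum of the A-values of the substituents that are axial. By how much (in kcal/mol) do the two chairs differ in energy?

Chair I (carboxyl axial, ethynyl equatorial, trifluoromethyl equatorial): E = 1.37 kcal/mol.
Chair II (carboxyl equatorial, ethynyl axial, trifluoromethyl axial): E = 2.55 kcal/mol.
ΔE = 2.55 − 1.37 = 1.18 kcal/mol; chair I is more stable.

1.18 kcal/mol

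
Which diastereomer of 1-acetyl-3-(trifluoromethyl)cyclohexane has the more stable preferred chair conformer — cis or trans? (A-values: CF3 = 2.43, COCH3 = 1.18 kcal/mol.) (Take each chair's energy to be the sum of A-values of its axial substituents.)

At 1,3 positions (parity same): cis → (e,e or a,a); trans → (a,e or e,a).
Best chair for cis: E = 0.00 kcal/mol; best chair for trans: E = 1.18 kcal/mol.
The cis isomer is lower by 1.18 kcal/mol.

cis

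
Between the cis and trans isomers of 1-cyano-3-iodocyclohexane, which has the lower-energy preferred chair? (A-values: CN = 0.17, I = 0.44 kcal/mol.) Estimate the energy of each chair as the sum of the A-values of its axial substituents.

At 1,3 positions (parity same): cis → (e,e or a,a); trans → (a,e or e,a).
Best chair for cis: E = 0.00 kcal/mol; best chair for trans: E = 0.17 kcal/mol.
The cis isomer is lower by 0.17 kcal/mol.

cis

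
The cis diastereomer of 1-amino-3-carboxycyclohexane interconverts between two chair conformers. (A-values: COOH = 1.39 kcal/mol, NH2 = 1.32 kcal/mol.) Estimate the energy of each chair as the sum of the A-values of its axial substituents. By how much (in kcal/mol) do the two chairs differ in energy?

2.71 kcal/mol

C1 and C3 have the same parity, so for the cis isomer the two substituents are e,e in one chair and a,a in the other.
Chair I (carboxyl axial, amino axial): E = 2.71 kcal/mol.
Chair II (carboxyl equatorial, amino equatorial): E = 0.00 kcal/mol.
ΔE = 2.71 − 0.00 = 2.71 kcal/mol; chair II is more stable.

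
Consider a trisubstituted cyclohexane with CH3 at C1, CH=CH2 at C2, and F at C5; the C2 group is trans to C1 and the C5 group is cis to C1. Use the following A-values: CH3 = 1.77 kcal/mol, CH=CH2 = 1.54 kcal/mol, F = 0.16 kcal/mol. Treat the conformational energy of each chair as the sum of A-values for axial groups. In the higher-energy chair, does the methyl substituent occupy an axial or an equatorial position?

Chair I (methyl axial, vinyl axial, fluoro axial): E = 3.47 kcal/mol.
Chair II (methyl equatorial, vinyl equatorial, fluoro equatorial): E = 0.00 kcal/mol.
Chair I is the less stable (higher-energy) conformer, and in that chair the methyl group is axial.

axial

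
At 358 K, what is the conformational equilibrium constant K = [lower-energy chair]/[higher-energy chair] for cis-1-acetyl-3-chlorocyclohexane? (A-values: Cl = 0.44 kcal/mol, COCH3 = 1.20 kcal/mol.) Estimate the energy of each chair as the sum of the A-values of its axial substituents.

C1 and C3 have the same parity, so for the cis isomer the two substituents are e,e in one chair and a,a in the other.
Chair I (chloro axial, acetyl axial): E = 1.64 kcal/mol; chair II (chloro equatorial, acetyl equatorial): E = 0.00 kcal/mol.
ΔG = 1.64 kcal/mol between the two chairs.
K = exp(ΔG/RT) with R = 1.987×10⁻³ kcal mol⁻¹ K⁻¹ and T = 358 K gives K ≈ 10.

K ≈ 10.0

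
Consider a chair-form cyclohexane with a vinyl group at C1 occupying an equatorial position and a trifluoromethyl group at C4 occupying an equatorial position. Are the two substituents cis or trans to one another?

trans

C1 and C4 have opposite parity, so their axial bonds point in opposite directions.
With opposite-parity carbons, two substituents on the same face are one axial and one equatorial; opposite faces give both axial or both equatorial.
Here the groups are equatorial/equatorial → opposite face → trans.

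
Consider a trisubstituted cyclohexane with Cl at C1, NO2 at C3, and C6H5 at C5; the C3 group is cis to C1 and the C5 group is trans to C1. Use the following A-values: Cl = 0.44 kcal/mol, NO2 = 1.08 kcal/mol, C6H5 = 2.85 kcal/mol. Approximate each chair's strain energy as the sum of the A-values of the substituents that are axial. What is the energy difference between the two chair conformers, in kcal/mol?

1.33 kcal/mol

Chair I (chloro axial, nitro axial, phenyl equatorial): E = 1.52 kcal/mol.
Chair II (chloro equatorial, nitro equatorial, phenyl axial): E = 2.85 kcal/mol.
ΔE = 2.85 − 1.52 = 1.33 kcal/mol; chair I is more stable.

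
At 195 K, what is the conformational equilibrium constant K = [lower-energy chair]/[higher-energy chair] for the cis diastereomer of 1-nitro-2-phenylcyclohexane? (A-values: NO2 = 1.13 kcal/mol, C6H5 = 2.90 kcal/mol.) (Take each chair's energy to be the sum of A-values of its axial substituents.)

K ≈ 96.4

C1 and C2 have opposite parity, so for the cis isomer the two substituents are one axial and one equatorial in each chair.
Chair I (nitro axial, phenyl equatorial): E = 1.13 kcal/mol; chair II (nitro equatorial, phenyl axial): E = 2.90 kcal/mol.
ΔG = 1.77 kcal/mol between the two chairs.
K = exp(ΔG/RT) with R = 1.987×10⁻³ kcal mol⁻¹ K⁻¹ and T = 195 K gives K ≈ 96.4.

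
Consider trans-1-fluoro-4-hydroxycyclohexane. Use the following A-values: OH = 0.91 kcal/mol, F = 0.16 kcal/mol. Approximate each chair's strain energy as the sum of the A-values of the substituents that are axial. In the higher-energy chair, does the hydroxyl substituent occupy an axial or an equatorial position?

axial

C1 and C4 have opposite parity, so for the trans isomer the two substituents are e,e in one chair and a,a in the other.
Chair I (hydroxyl axial, fluoro axial): E = 1.07 kcal/mol.
Chair II (hydroxyl equatorial, fluoro equatorial): E = 0.00 kcal/mol.
Chair I is the less stable (higher-energy) conformer, and in that chair the hydroxyl group is axial.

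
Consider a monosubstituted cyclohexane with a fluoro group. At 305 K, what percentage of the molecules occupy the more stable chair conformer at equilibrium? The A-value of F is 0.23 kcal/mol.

59.4%

One chair has the fluoro group axial (E = 0.23 kcal/mol) and the other has it equatorial (E = 0).
ΔG = 0.23 kcal/mol between the two chairs.
K = exp(ΔG/RT) with R = 1.987×10⁻³ kcal mol⁻¹ K⁻¹ and T = 305 K gives K ≈ 1.46.
Fraction in the lower-energy chair = K/(K+1) = 59.4%.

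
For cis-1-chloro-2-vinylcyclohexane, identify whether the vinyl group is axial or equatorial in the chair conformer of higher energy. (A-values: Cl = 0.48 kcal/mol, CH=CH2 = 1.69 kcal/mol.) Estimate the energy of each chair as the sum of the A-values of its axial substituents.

axial

C1 and C2 have opposite parity, so for the cis isomer the two substituents are one axial and one equatorial in each chair.
Chair I (chloro axial, vinyl equatorial): E = 0.48 kcal/mol.
Chair II (chloro equatorial, vinyl axial): E = 1.69 kcal/mol.
Chair II is the less stable (higher-energy) conformer, and in that chair the vinyl group is axial.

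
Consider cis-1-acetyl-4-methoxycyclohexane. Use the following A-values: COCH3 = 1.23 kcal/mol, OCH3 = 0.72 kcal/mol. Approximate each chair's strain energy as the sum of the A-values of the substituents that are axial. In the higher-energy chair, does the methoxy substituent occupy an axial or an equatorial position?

C1 and C4 have opposite parity, so for the cis isomer the two substituents are one axial and one equatorial in each chair.
Chair I (acetyl axial, methoxy equatorial): E = 1.23 kcal/mol.
Chair II (acetyl equatorial, methoxy axial): E = 0.72 kcal/mol.
Chair I is the less stable (higher-energy) conformer, and in that chair the methoxy group is equatorial.

equatorial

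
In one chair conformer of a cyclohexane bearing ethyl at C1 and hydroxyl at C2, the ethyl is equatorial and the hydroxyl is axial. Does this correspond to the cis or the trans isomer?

cis

C1 and C2 have opposite parity, so their axial bonds point in opposite directions.
With opposite-parity carbons, two substituents on the same face are one axial and one equatorial; opposite faces give both axial or both equatorial.
Here the groups are equatorial/axial → same face → cis.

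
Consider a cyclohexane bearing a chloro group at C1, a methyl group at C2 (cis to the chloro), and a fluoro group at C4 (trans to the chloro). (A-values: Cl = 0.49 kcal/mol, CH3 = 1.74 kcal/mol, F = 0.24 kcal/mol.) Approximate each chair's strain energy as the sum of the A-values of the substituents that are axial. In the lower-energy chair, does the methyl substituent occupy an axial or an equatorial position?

equatorial

Chair I (chloro axial, methyl equatorial, fluoro axial): E = 0.73 kcal/mol.
Chair II (chloro equatorial, methyl axial, fluoro equatorial): E = 1.74 kcal/mol.
Chair I is the more stable (lower-energy) conformer, and in that chair the methyl group is equatorial.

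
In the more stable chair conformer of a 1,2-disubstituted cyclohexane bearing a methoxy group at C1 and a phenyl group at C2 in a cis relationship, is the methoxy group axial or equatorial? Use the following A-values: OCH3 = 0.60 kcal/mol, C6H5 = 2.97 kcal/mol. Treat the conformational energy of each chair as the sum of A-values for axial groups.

axial

C1 and C2 have opposite parity, so for the cis isomer the two substituents are one axial and one equatorial in each chair.
Chair I (methoxy axial, phenyl equatorial): E = 0.60 kcal/mol.
Chair II (methoxy equatorial, phenyl axial): E = 2.97 kcal/mol.
Chair I is the more stable (lower-energy) conformer, and in that chair the methoxy group is axial.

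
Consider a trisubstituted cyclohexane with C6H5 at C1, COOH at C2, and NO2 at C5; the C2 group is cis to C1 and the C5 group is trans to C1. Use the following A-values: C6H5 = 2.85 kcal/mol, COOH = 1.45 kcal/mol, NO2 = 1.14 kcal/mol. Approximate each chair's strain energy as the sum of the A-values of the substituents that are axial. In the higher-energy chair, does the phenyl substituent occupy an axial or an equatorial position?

axial

Chair I (phenyl axial, carboxyl equatorial, nitro equatorial): E = 2.85 kcal/mol.
Chair II (phenyl equatorial, carboxyl axial, nitro axial): E = 2.59 kcal/mol.
Chair I is the less stable (higher-energy) conformer, and in that chair the phenyl group is axial.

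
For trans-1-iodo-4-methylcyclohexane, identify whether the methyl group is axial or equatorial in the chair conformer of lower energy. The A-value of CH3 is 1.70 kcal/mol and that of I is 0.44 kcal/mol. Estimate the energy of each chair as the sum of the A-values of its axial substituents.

C1 and C4 have opposite parity, so for the trans isomer the two substituents are e,e in one chair and a,a in the other.
Chair I (methyl axial, iodo axial): E = 2.14 kcal/mol.
Chair II (methyl equatorial, iodo equatorial): E = 0.00 kcal/mol.
Chair II is the more stable (lower-energy) conformer, and in that chair the methyl group is equatorial.

equatorial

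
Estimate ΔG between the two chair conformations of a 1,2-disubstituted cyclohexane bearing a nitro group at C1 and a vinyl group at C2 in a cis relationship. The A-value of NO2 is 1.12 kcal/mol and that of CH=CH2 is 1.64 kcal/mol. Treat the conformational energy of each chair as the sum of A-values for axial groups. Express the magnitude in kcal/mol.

0.52 kcal/mol

C1 and C2 have opposite parity, so for the cis isomer the two substituents are one axial and one equatorial in each chair.
Chair I (nitro axial, vinyl equatorial): E = 1.12 kcal/mol.
Chair II (nitro equatorial, vinyl axial): E = 1.64 kcal/mol.
ΔE = 1.64 − 1.12 = 0.52 kcal/mol; chair I is more stable.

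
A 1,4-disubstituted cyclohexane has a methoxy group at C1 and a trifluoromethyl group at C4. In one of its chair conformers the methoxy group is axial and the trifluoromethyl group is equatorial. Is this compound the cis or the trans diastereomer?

cis

C1 and C4 have opposite parity, so their axial bonds point in opposite directions.
With opposite-parity carbons, two substituents on the same face are one axial and one equatorial; opposite faces give both axial or both equatorial.
Here the groups are axial/equatorial → same face → cis.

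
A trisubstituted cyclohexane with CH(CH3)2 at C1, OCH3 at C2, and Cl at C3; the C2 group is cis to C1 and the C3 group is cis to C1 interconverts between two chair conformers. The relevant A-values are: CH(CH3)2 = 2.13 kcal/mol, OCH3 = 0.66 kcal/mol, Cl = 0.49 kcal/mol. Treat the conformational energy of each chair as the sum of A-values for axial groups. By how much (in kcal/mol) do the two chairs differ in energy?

Chair I (isopropyl axial, methoxy equatorial, chloro axial): E = 2.62 kcal/mol.
Chair II (isopropyl equatorial, methoxy axial, chloro equatorial): E = 0.66 kcal/mol.
ΔE = 2.62 − 0.66 = 1.96 kcal/mol; chair II is more stable.

1.96 kcal/mol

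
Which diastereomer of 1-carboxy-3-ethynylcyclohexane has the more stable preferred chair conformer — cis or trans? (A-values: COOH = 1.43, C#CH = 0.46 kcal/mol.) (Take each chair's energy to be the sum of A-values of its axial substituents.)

cis

At 1,3 positions (parity same): cis → (e,e or a,a); trans → (a,e or e,a).
Best chair for cis: E = 0.00 kcal/mol; best chair for trans: E = 0.46 kcal/mol.
The cis isomer is lower by 0.46 kcal/mol.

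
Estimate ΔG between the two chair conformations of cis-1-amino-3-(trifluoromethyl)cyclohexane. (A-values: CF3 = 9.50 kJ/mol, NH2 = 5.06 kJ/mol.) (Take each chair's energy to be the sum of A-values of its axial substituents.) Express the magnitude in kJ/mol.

C1 and C3 have the same parity, so for the cis isomer the two substituents are e,e in one chair and a,a in the other.
Chair I (trifluoromethyl axial, amino axial): E = 14.56 kJ/mol.
Chair II (trifluoromethyl equatorial, amino equatorial): E = 0.00 kJ/mol.
ΔE = 14.56 − 0.00 = 14.56 kJ/mol; chair II is more stable.

14.56 kJ/mol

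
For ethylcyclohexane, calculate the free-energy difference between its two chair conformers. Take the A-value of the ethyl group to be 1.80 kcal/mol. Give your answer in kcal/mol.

A monosubstituted cyclohexane has one chair with the ethyl group axial (E = A = 1.80 kcal/mol) and one with it equatorial (E = 0).
ΔE = 1.80 − 0 = 1.80 kcal/mol.

1.80 kcal/mol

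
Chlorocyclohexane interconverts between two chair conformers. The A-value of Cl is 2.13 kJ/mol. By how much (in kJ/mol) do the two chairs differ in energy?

2.13 kJ/mol

A monosubstituted cyclohexane has one chair with the chloro group axial (E = A = 2.13 kJ/mol) and one with it equatorial (E = 0).
ΔE = 2.13 − 0 = 2.13 kJ/mol.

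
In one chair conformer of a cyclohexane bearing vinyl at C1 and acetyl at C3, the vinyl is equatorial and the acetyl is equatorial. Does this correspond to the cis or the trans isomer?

C1 and C3 have the same parity, so their axial bonds point in the same direction.
With same-parity carbons, two substituents on the same face are both axial or both equatorial; opposite faces give one of each.
Here the groups are equatorial/equatorial → same face → cis.

cis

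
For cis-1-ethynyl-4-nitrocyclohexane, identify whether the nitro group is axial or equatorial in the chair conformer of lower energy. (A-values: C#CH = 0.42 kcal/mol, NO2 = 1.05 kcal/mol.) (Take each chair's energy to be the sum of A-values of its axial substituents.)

C1 and C4 have opposite parity, so for the cis isomer the two substituents are one axial and one equatorial in each chair.
Chair I (ethynyl axial, nitro equatorial): E = 0.42 kcal/mol.
Chair II (ethynyl equatorial, nitro axial): E = 1.05 kcal/mol.
Chair I is the more stable (lower-energy) conformer, and in that chair the nitro group is equatorial.

equatorial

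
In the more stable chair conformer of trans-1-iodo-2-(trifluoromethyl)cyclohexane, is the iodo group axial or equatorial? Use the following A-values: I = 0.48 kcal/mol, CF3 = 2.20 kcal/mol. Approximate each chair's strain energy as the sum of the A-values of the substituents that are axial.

C1 and C2 have opposite parity, so for the trans isomer the two substituents are e,e in one chair and a,a in the other.
Chair I (iodo axial, trifluoromethyl axial): E = 2.68 kcal/mol.
Chair II (iodo equatorial, trifluoromethyl equatorial): E = 0.00 kcal/mol.
Chair II is the more stable (lower-energy) conformer, and in that chair the iodo group is equatorial.

equatorial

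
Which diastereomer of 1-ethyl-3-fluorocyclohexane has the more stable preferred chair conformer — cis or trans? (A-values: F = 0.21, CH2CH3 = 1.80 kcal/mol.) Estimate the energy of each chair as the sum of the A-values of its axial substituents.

cis

At 1,3 positions (parity same): cis → (e,e or a,a); trans → (a,e or e,a).
Best chair for cis: E = 0.00 kcal/mol; best chair for trans: E = 0.21 kcal/mol.
The cis isomer is lower by 0.21 kcal/mol.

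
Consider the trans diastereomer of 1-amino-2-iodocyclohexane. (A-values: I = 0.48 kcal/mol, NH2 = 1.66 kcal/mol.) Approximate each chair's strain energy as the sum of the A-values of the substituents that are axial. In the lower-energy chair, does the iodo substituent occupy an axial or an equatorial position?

C1 and C2 have opposite parity, so for the trans isomer the two substituents are e,e in one chair and a,a in the other.
Chair I (iodo axial, amino axial): E = 2.14 kcal/mol.
Chair II (iodo equatorial, amino equatorial): E = 0.00 kcal/mol.
Chair II is the more stable (lower-energy) conformer, and in that chair the iodo group is equatorial.

equatorial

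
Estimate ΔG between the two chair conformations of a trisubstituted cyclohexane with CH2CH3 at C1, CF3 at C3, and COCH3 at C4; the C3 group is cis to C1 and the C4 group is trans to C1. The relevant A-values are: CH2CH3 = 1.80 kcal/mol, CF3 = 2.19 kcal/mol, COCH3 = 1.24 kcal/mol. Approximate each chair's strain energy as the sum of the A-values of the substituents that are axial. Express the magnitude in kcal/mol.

5.23 kcal/mol

Chair I (ethyl axial, trifluoromethyl axial, acetyl axial): E = 5.23 kcal/mol.
Chair II (ethyl equatorial, trifluoromethyl equatorial, acetyl equatorial): E = 0.00 kcal/mol.
ΔE = 5.23 − 0.00 = 5.23 kcal/mol; chair II is more stable.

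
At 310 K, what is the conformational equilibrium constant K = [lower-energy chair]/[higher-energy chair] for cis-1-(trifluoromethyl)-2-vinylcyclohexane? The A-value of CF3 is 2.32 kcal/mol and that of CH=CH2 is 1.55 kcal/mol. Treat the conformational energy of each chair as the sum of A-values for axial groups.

K ≈ 3.49

C1 and C2 have opposite parity, so for the cis isomer the two substituents are one axial and one equatorial in each chair.
Chair I (trifluoromethyl axial, vinyl equatorial): E = 2.32 kcal/mol; chair II (trifluoromethyl equatorial, vinyl axial): E = 1.55 kcal/mol.
ΔG = 0.77 kcal/mol between the two chairs.
K = exp(ΔG/RT) with R = 1.987×10⁻³ kcal mol⁻¹ K⁻¹ and T = 310 K gives K ≈ 3.49.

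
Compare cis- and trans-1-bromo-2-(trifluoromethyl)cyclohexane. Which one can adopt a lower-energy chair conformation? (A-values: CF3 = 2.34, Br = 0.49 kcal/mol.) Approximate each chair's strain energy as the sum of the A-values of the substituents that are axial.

At 1,2 positions (parity opposite): cis → (a,e or e,a); trans → (e,e or a,a).
Best chair for cis: E = 0.49 kcal/mol; best chair for trans: E = 0.00 kcal/mol.
The trans isomer is lower by 0.49 kcal/mol.

trans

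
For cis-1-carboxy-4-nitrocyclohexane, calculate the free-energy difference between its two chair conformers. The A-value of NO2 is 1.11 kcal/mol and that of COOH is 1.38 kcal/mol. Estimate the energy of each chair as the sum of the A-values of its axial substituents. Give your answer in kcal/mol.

0.27 kcal/mol

C1 and C4 have opposite parity, so for the cis isomer the two substituents are one axial and one equatorial in each chair.
Chair I (nitro axial, carboxyl equatorial): E = 1.11 kcal/mol.
Chair II (nitro equatorial, carboxyl axial): E = 1.38 kcal/mol.
ΔE = 1.38 − 1.11 = 0.27 kcal/mol; chair I is more stable.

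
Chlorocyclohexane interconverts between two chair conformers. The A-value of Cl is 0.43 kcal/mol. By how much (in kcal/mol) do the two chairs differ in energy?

A monosubstituted cyclohexane has one chair with the chloro group axial (E = A = 0.43 kcal/mol) and one with it equatorial (E = 0).
ΔE = 0.43 − 0 = 0.43 kcal/mol.

0.43 kcal/mol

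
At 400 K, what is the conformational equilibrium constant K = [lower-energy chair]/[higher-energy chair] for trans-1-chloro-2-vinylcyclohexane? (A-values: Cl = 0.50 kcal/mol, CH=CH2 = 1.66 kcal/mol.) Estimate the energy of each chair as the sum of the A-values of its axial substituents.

K ≈ 15.1

C1 and C2 have opposite parity, so for the trans isomer the two substituents are e,e in one chair and a,a in the other.
Chair I (chloro axial, vinyl axial): E = 2.16 kcal/mol; chair II (chloro equatorial, vinyl equatorial): E = 0.00 kcal/mol.
ΔG = 2.16 kcal/mol between the two chairs.
K = exp(ΔG/RT) with R = 1.987×10⁻³ kcal mol⁻¹ K⁻¹ and T = 400 K gives K ≈ 15.1.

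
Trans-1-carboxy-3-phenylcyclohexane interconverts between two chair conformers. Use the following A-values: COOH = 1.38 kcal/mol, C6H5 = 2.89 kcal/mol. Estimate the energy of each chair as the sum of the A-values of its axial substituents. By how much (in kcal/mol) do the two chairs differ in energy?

1.51 kcal/mol

C1 and C3 have the same parity, so for the trans isomer the two substituents are one axial and one equatorial in each chair.
Chair I (carboxyl axial, phenyl equatorial): E = 1.38 kcal/mol.
Chair II (carboxyl equatorial, phenyl axial): E = 2.89 kcal/mol.
ΔE = 2.89 − 1.38 = 1.51 kcal/mol; chair I is more stable.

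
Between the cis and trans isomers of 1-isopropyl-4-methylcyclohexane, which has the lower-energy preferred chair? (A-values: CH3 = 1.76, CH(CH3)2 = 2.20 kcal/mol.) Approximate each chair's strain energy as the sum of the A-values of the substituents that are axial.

At 1,4 positions (parity opposite): cis → (a,e or e,a); trans → (e,e or a,a).
Best chair for cis: E = 1.76 kcal/mol; best chair for trans: E = 0.00 kcal/mol.
The trans isomer is lower by 1.76 kcal/mol.

trans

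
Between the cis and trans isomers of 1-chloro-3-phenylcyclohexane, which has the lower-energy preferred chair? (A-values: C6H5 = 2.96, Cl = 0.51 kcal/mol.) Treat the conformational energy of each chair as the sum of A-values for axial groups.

At 1,3 positions (parity same): cis → (e,e or a,a); trans → (a,e or e,a).
Best chair for cis: E = 0.00 kcal/mol; best chair for trans: E = 0.51 kcal/mol.
The cis isomer is lower by 0.51 kcal/mol.

cis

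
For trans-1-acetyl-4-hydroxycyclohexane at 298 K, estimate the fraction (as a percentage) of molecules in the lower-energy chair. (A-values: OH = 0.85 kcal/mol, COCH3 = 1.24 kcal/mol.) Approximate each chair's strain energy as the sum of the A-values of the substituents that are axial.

97.2%

C1 and C4 have opposite parity, so for the trans isomer the two substituents are e,e in one chair and a,a in the other.
Chair I (hydroxyl axial, acetyl axial): E = 2.09 kcal/mol; chair II (hydroxyl equatorial, acetyl equatorial): E = 0.00 kcal/mol.
ΔG = 2.09 kcal/mol between the two chairs.
K = exp(ΔG/RT) with R = 1.987×10⁻³ kcal mol⁻¹ K⁻¹ and T = 298 K gives K ≈ 34.1.
Fraction in the lower-energy chair = K/(K+1) = 97.2%.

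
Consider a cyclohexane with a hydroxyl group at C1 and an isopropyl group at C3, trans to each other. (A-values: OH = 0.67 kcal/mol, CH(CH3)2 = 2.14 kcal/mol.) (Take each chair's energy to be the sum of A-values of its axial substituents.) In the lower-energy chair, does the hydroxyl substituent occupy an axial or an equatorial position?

axial

C1 and C3 have the same parity, so for the trans isomer the two substituents are one axial and one equatorial in each chair.
Chair I (hydroxyl axial, isopropyl equatorial): E = 0.67 kcal/mol.
Chair II (hydroxyl equatorial, isopropyl axial): E = 2.14 kcal/mol.
Chair I is the more stable (lower-energy) conformer, and in that chair the hydroxyl group is axial.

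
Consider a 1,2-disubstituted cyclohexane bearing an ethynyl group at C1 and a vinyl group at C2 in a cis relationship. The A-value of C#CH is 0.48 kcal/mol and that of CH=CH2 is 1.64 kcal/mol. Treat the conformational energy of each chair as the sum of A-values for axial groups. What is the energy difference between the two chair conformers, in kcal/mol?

1.16 kcal/mol

C1 and C2 have opposite parity, so for the cis isomer the two substituents are one axial and one equatorial in each chair.
Chair I (ethynyl axial, vinyl equatorial): E = 0.48 kcal/mol.
Chair II (ethynyl equatorial, vinyl axial): E = 1.64 kcal/mol.
ΔE = 1.64 − 0.48 = 1.16 kcal/mol; chair I is more stable.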